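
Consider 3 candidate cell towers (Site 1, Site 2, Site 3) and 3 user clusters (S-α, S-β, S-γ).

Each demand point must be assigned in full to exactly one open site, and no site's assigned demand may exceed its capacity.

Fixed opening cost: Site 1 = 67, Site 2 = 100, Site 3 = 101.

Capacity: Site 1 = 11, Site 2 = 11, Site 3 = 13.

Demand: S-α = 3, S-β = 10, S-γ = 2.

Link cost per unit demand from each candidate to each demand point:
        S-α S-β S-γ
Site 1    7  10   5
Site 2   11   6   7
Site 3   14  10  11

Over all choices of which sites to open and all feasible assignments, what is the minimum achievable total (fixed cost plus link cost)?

258

Open {Site 1, Site 2}; cheapest assignment that respects the capacities:
  Site 1 (cap 11, load 5): S-α, S-γ — cost 3×7 + 2×5 = 31
  Site 2 (cap 11, load 10): S-β — cost 10×6 = 60
  Shipping 91, fixed 167 → total 258.
  Any other capacity-feasible assignment to {Site 1, Site 2} ships for at least 91.
Compare {Site 1, Site 3}: its best feasible assignment gives total 299.
Compare {Site 2, Site 3}: its best feasible assignment gives total 325.
Every other set of open sites that can feasibly serve all demand totals ≥ 299 even under its best assignment. Minimum: 258.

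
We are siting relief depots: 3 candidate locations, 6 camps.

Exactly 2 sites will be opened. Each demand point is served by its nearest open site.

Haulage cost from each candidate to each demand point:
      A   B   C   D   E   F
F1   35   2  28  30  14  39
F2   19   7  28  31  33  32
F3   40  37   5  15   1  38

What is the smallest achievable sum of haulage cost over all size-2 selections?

Open {F2, F3}.
  A→F2 19, B→F2 7, C→F3 5, D→F3 15, E→F3 1, F→F2 32  ⇒ total 79.
Compare {F1, F3}: total 96.
Compare {F1, F2}: total 125.

79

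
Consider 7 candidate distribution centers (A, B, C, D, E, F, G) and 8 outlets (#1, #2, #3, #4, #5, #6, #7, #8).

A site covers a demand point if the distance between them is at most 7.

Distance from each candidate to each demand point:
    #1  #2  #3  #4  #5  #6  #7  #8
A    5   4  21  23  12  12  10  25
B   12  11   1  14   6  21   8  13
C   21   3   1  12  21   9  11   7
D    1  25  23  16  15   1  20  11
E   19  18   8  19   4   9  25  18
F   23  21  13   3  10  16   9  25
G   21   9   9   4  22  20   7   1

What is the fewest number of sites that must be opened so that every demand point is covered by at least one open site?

Coverage sets (demand points within 7 of each site):
  A: {#1, #2}
  B: {#3, #5}
  C: {#2, #3, #8}
  D: {#1, #6}
  E: {#5}
  F: {#4}
  G: {#4, #7, #8}
No 3 sites suffice: every size-3 union leaves at least one demand point uncovered.
But {A, B, D, G} covers everything, so the minimum is 4.

4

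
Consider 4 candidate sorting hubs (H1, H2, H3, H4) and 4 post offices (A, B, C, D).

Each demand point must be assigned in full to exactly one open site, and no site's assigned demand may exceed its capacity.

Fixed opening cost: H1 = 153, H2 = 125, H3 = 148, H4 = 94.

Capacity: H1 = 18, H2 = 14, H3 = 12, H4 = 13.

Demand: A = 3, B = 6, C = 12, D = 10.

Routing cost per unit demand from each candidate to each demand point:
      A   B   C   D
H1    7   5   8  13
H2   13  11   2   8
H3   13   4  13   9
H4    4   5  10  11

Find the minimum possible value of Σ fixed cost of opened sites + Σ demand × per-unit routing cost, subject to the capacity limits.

Open {H1, H4}; cheapest assignment that respects the capacities:
  H1 (cap 18, load 18): B, C — cost 6×5 + 12×8 = 126
  H4 (cap 13, load 13): A, D — cost 3×4 + 10×11 = 122
  Shipping 248, fixed 247 → total 495.
  Any other capacity-feasible assignment to {H1, H4} ships for at least 248.
Compare {H1, H2}: its best feasible assignment gives total 523.
Compare {H2, H3, H4}: its best feasible assignment gives total 523.
Every other set of open sites that can feasibly serve all demand totals ≥ 523 even under its best assignment. Minimum: 495.

495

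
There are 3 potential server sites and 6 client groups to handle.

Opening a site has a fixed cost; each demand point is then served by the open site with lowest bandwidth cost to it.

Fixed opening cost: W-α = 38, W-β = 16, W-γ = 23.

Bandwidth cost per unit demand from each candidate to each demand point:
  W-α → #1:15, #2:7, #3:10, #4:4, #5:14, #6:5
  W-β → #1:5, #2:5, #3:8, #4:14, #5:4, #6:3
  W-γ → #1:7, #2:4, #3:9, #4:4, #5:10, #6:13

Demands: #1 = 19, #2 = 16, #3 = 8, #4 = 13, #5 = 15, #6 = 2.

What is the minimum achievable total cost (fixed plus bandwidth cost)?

Open {W-β, W-γ}: assign each demand point to its cheapest open site.
  #1→W-β 19×5=95, #2→W-γ 16×4=64, #3→W-β 8×8=64, #4→W-γ 13×4=52, #5→W-β 15×4=60, #6→W-β 2×3=6
  bandwidth cost 341, fixed 39 → total 380.
Compare {W-α, W-β}: bandwidth cost 357 + fixed 54 = 411.
Compare {W-α, W-β, W-γ}: bandwidth cost 341 + fixed 77 = 418.
Compare {W-β}: bandwidth cost 487 + fixed 16 = 503.
All other subsets cost ≥ 411. Minimum total cost: 380.

380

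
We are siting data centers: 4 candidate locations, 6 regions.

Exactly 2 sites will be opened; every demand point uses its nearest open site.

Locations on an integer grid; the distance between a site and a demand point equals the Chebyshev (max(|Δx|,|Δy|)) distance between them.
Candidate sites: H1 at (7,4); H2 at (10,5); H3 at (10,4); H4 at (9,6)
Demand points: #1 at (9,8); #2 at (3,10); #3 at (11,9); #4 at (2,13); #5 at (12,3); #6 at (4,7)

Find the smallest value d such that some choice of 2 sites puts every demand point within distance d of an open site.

7

Open {H1, H4}.
  Farthest demand point is #4 at distance 7 (to H4); all others are ≤ 7.
With {H2, H4} the worst case is 7.
With {H3, H4} the worst case is 7.
No size-2 selection achieves below 7.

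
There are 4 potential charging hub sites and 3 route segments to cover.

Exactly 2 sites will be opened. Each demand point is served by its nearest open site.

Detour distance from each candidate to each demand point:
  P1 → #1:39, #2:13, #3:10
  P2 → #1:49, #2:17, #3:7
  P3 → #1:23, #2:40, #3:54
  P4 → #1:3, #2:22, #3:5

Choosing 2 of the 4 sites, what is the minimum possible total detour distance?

21

Open {P1, P4}.
  #1→P4 3, #2→P1 13, #3→P4 5  ⇒ total 21.
Compare {P2, P4}: total 25.
Compare {P3, P4}: total 30.
No size-2 selection does better; minimum is 21.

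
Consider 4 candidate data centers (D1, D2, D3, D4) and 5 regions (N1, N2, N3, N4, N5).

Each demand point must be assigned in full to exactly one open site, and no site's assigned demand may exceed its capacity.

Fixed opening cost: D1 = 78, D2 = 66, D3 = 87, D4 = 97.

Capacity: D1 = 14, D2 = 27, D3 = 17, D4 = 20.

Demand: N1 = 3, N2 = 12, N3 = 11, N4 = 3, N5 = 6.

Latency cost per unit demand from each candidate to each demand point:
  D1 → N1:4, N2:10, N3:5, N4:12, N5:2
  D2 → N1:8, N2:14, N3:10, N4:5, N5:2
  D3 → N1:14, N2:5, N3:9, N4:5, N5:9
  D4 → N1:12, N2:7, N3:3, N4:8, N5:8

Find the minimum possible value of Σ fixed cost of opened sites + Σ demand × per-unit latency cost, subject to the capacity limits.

374

Open {D2, D3}; cheapest assignment that respects the capacities:
  D2 (cap 27, load 23): N1, N3, N4, N5 — cost 3×8 + 11×10 + 3×5 + 6×2 = 161
  D3 (cap 17, load 12): N2 — cost 12×5 = 60
  Shipping 221, fixed 153 → total 374.
  Any other capacity-feasible assignment to {D2, D3} ships for at least 221.
Compare {D3, D4}: its best feasible assignment gives total 376.
Compare {D1, D2, D3}: its best feasible assignment gives total 385.
Every other set of open sites that can feasibly serve all demand totals ≥ 376 even under its best assignment. Minimum: 374.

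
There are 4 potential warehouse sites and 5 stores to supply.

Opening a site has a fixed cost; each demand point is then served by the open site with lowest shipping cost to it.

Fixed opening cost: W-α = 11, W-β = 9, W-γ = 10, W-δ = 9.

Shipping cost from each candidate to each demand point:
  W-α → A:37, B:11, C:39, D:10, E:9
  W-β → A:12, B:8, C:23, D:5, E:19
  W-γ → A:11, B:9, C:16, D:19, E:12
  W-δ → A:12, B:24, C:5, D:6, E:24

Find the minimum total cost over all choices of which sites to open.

Open {W-γ, W-δ}: assign each demand point to its cheapest open site.
  A→W-γ 11, B→W-γ 9, C→W-δ 5, D→W-δ 6, E→W-γ 12
  shipping cost 43, fixed 19 → total 62.
Compare {W-α, W-δ}: shipping cost 43 + fixed 20 = 63.
Compare {W-β, W-δ}: shipping cost 49 + fixed 18 = 67.
Compare {W-α, W-β, W-δ}: shipping cost 39 + fixed 29 = 68.
All other subsets cost ≥ 63. Minimum total cost: 62.

62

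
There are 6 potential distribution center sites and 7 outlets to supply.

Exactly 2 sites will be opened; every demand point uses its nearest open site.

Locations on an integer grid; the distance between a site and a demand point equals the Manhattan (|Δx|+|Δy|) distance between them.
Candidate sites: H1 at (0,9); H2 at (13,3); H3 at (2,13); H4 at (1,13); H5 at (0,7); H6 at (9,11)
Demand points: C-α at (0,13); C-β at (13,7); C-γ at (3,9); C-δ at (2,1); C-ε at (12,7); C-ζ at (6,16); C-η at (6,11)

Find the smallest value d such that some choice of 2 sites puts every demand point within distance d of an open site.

Open {H5, H6}.
  Farthest demand point is C-β at distance 8 (to H6); all others are ≤ 8.
With {H1, H6} the worst case is 10.
With {H2, H3} the worst case is 12.
No size-2 selection achieves below 8.

8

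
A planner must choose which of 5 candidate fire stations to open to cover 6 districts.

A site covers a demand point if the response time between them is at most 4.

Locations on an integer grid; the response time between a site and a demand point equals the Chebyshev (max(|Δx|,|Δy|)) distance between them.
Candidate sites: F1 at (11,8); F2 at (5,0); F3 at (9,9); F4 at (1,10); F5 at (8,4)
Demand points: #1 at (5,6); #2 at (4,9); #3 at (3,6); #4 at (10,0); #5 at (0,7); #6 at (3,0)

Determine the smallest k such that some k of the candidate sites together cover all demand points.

Coverage sets (demand points within 4 of each site):
  F1: {}
  F2: {#6}
  F3: {#1}
  F4: {#1, #2, #3, #5}
  F5: {#1, #4}
No 2 sites suffice: every size-2 union leaves at least one demand point uncovered.
But {F2, F4, F5} covers everything, so the minimum is 3.

3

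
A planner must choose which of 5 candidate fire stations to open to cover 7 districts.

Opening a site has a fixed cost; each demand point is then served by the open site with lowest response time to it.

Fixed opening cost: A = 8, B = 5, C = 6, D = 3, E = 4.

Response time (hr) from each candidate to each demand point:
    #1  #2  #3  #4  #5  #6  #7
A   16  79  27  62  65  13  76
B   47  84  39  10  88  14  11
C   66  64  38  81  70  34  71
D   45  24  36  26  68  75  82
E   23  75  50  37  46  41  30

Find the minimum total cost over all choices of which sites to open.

167

Open {A, B, D, E}: assign each demand point to its cheapest open site.
  #1→A 16, #2→D 24, #3→A 27, #4→B 10, #5→E 46, #6→A 13, #7→B 11
  response time 147, fixed 20 → total 167.
Compare {A, B, C, D, E}: response time 147 + fixed 26 = 173.
Compare {B, D, E}: response time 164 + fixed 12 = 176.
Compare {A, B, D}: response time 166 + fixed 16 = 182.
All other subsets cost ≥ 173. Minimum total cost: 167.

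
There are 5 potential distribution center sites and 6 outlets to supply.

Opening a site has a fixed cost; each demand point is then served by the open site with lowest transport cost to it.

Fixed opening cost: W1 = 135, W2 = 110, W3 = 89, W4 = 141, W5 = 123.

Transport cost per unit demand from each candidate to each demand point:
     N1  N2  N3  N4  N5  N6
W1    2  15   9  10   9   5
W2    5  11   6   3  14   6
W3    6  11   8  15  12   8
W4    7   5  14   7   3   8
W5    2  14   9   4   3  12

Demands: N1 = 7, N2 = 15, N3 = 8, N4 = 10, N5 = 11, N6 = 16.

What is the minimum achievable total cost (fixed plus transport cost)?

Open {W2, W4}: assign each demand point to its cheapest open site.
  N1→W2 7×5=35, N2→W4 15×5=75, N3→W2 8×6=48, N4→W2 10×3=30, N5→W4 11×3=33, N6→W2 16×6=96
  transport cost 317, fixed 251 → total 568.
Compare {W4}: transport cost 467 + fixed 141 = 608.
Compare {W2, W5}: transport cost 386 + fixed 233 = 619.
Compare {W1, W4}: transport cost 344 + fixed 276 = 620.
All other subsets cost ≥ 608. Minimum total cost: 568.

568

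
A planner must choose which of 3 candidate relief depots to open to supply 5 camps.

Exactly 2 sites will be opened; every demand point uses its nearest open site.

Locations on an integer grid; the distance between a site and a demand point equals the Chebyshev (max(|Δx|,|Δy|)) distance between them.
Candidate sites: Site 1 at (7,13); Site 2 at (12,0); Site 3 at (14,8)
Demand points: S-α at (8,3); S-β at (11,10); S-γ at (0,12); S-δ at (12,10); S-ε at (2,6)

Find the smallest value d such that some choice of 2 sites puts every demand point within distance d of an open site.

Open {Site 1, Site 2}.
  Farthest demand point is S-γ at distance 7 (to Site 1); all others are ≤ 7.
With {Site 1, Site 3} the worst case is 7.
With {Site 2, Site 3} the worst case is 12.
No size-2 selection achieves below 7.

7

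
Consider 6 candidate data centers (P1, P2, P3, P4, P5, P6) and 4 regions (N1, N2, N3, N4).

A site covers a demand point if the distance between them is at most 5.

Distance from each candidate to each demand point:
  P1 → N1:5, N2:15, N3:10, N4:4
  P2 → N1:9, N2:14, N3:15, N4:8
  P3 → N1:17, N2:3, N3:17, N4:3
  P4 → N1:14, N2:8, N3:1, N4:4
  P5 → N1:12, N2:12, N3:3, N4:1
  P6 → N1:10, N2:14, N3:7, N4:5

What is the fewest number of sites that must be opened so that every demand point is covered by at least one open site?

Coverage sets (demand points within 5 of each site):
  P1: {N1, N4}
  P2: {}
  P3: {N2, N4}
  P4: {N3, N4}
  P5: {N3, N4}
  P6: {N4}
No 2 sites suffice: every size-2 union leaves at least one demand point uncovered.
But {P1, P3, P4} covers everything, so the minimum is 3.

3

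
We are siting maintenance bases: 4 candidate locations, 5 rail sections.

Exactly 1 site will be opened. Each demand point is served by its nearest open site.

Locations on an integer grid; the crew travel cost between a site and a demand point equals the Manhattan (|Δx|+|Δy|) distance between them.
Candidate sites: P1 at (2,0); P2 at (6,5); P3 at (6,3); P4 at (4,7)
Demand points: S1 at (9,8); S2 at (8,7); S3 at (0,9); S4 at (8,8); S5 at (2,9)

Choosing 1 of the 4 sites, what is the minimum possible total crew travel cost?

Open {P4}.
  S1→P4 6, S2→P4 4, S3→P4 6, S4→P4 5, S5→P4 4  ⇒ total 25.
Compare {P2}: total 33.
Compare {P3}: total 43.
No size-1 selection does better; minimum is 25.

25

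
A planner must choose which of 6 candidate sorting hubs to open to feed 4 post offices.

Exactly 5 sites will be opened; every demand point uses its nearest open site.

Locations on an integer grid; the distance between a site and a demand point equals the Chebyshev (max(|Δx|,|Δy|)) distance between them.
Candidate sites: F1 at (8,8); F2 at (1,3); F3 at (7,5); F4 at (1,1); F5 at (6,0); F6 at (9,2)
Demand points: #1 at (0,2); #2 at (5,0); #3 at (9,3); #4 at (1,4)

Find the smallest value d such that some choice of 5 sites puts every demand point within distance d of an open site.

Open {F1, F2, F3, F5, F6}.
  Farthest demand point is #1 at distance 1 (to F2); all others are ≤ 1.
With {F1, F2, F4, F5, F6} the worst case is 1.
With {F2, F3, F4, F5, F6} the worst case is 1.
No size-5 selection achieves below 1.

1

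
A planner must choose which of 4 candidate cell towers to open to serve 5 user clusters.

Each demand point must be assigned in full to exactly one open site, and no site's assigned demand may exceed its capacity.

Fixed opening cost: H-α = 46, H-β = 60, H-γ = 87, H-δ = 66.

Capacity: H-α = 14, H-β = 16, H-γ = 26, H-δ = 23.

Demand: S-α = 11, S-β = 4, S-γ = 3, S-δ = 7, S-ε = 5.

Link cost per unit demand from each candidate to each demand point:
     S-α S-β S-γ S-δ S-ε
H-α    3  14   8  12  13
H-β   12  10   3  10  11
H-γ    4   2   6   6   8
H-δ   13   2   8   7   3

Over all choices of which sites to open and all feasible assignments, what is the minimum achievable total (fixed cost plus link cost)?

Open {H-α, H-δ}; cheapest assignment that respects the capacities:
  H-α (cap 14, load 14): S-α, S-γ — cost 11×3 + 3×8 = 57
  H-δ (cap 23, load 16): S-β, S-δ, S-ε — cost 4×2 + 7×7 + 5×3 = 72
  Shipping 129, fixed 112 → total 241.
  Any other capacity-feasible assignment to {H-α, H-δ} ships for at least 129.
Compare {H-α, H-γ}: its best feasible assignment gives total 274.
Compare {H-γ, H-δ}: its best feasible assignment gives total 280.
Every other set of open sites that can feasibly serve all demand totals ≥ 274 even under its best assignment. Minimum: 241.

241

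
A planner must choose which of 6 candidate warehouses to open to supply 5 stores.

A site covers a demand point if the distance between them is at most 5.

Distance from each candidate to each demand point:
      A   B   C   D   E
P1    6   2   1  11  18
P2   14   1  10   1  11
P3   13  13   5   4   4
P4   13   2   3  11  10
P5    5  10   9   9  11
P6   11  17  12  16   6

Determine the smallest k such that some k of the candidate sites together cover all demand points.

3

Coverage sets (demand points within 5 of each site):
  P1: {B, C}
  P2: {B, D}
  P3: {C, D, E}
  P4: {B, C}
  P5: {A}
  P6: {}
No 2 sites suffice: every size-2 union leaves at least one demand point uncovered.
But {P1, P3, P5} covers everything, so the minimum is 3.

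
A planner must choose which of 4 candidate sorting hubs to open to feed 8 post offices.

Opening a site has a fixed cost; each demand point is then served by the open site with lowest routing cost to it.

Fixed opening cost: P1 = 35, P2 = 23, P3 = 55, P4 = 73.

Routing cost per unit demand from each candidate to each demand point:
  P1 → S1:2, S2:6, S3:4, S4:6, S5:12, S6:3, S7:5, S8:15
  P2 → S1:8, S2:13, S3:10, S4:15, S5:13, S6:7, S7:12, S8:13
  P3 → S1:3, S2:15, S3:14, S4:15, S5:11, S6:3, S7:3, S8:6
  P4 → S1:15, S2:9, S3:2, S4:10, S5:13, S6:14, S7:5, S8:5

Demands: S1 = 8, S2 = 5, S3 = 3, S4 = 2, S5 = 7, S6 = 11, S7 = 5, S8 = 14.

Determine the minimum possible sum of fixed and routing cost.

Open {P1, P3}: assign each demand point to its cheapest open site.
  S1→P1 8×2=16, S2→P1 5×6=30, S3→P1 3×4=12, S4→P1 2×6=12, S5→P3 7×11=77, S6→P1 11×3=33, S7→P3 5×3=15, S8→P3 14×6=84
  routing cost 279, fixed 90 → total 369.
Compare {P1, P4}: routing cost 276 + fixed 108 = 384.
Compare {P1, P2, P3}: routing cost 279 + fixed 113 = 392.
Compare {P1, P2, P4}: routing cost 276 + fixed 131 = 407.
All other subsets cost ≥ 384. Minimum total cost: 369.

369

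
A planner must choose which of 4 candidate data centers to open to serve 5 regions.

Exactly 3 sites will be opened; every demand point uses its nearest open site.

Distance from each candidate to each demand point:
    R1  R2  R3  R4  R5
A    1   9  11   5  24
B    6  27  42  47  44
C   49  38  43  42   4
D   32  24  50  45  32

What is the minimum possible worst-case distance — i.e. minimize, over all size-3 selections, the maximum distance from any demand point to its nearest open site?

11

Open {A, B, C}.
  Farthest demand point is R3 at distance 11 (to A); all others are ≤ 11.
With {A, C, D} the worst case is 11.
With {A, B, D} the worst case is 24.
No size-3 selection achieves below 11.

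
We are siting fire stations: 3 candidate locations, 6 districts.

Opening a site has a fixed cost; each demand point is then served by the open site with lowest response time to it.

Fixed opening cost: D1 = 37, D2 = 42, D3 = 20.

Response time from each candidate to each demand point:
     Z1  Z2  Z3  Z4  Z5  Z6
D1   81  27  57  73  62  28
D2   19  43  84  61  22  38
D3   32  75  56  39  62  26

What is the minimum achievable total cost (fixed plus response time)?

267

Open {D2, D3}: assign each demand point to its cheapest open site.
  Z1→D2 19, Z2→D2 43, Z3→D3 56, Z4→D3 39, Z5→D2 22, Z6→D3 26
  response time 205, fixed 62 → total 267.
Compare {D1, D2, D3}: response time 189 + fixed 99 = 288.
Compare {D1, D2}: response time 214 + fixed 79 = 293.
Compare {D1, D3}: response time 242 + fixed 57 = 299.
All other subsets cost ≥ 288. Minimum total cost: 267.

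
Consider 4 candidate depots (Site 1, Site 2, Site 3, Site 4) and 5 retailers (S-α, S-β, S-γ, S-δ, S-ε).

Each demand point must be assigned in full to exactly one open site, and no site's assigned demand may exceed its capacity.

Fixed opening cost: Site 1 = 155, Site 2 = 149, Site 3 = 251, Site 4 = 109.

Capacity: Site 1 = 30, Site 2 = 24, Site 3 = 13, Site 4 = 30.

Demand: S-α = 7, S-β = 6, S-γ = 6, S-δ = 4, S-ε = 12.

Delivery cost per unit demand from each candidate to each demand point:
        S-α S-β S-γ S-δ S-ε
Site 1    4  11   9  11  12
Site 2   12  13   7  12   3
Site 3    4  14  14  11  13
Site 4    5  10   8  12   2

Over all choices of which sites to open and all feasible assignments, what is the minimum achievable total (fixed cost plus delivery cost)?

Open {Site 2, Site 4}; cheapest assignment that respects the capacities:
  Site 2 (cap 24, load 10): S-γ, S-δ — cost 6×7 + 4×12 = 90
  Site 4 (cap 30, load 25): S-α, S-β, S-ε — cost 7×5 + 6×10 + 12×2 = 119
  Shipping 209, fixed 258 → total 467.
  Any other capacity-feasible assignment to {Site 2, Site 4} ships for at least 209.
Compare {Site 1, Site 4}: its best feasible assignment gives total 468.
Compare {Site 1, Site 2}: its best feasible assignment gives total 520.
Every other set of open sites that can feasibly serve all demand totals ≥ 468 even under its best assignment. Minimum: 467.

467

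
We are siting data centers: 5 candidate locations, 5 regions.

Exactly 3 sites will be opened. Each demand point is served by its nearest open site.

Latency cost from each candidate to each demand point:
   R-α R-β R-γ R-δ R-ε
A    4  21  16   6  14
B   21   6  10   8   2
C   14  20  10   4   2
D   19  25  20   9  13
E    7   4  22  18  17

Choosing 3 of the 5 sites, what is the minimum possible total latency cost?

Open {A, C, E}.
  R-α→A 4, R-β→E 4, R-γ→C 10, R-δ→C 4, R-ε→C 2  ⇒ total 24.
Compare {A, B, C}: total 26.
Compare {A, B, E}: total 26.
No size-3 selection does better; minimum is 24.

24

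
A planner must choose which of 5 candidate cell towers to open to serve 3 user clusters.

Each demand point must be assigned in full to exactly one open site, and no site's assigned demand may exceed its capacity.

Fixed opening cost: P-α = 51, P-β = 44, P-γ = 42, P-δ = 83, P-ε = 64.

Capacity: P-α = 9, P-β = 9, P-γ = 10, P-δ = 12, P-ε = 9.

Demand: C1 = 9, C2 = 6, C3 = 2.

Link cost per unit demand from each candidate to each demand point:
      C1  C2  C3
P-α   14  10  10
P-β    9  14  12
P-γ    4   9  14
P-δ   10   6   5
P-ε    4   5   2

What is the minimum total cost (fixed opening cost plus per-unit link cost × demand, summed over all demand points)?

176

Open {P-γ, P-ε}; cheapest assignment that respects the capacities:
  P-γ (cap 10, load 9): C1 — cost 9×4 = 36
  P-ε (cap 9, load 8): C2, C3 — cost 6×5 + 2×2 = 34
  Shipping 70, fixed 106 → total 176.
  Any other capacity-feasible assignment to {P-γ, P-ε} ships for at least 70.
Compare {P-γ, P-δ}: its best feasible assignment gives total 207.
Compare {P-α, P-γ}: its best feasible assignment gives total 209.
Every other set of open sites that can feasibly serve all demand totals ≥ 207 even under its best assignment. Minimum: 176.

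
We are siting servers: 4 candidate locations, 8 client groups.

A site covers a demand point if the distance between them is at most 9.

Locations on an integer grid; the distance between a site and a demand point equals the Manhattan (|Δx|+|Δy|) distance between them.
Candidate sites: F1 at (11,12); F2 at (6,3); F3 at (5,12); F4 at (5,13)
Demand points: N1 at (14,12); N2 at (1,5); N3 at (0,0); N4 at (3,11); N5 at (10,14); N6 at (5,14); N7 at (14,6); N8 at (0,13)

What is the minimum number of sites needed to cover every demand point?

Coverage sets (demand points within 9 of each site):
  F1: {N1, N4, N5, N6, N7}
  F2: {N2, N3}
  F3: {N1, N4, N5, N6, N8}
  F4: {N4, N5, N6, N8}
No 2 sites suffice: every size-2 union leaves at least one demand point uncovered.
But {F1, F2, F3} covers everything, so the minimum is 3.

3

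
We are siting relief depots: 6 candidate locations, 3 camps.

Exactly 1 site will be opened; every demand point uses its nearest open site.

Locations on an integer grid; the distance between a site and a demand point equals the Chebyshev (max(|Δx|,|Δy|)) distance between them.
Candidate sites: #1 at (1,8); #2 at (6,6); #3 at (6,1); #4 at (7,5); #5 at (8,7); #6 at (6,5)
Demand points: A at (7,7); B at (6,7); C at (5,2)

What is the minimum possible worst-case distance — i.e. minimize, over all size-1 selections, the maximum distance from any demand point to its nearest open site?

Open {#4}.
  Farthest demand point is C at distance 3 (to #4); all others are ≤ 3.
With {#6} the worst case is 3.
With {#2} the worst case is 4.
No size-1 selection achieves below 3.

3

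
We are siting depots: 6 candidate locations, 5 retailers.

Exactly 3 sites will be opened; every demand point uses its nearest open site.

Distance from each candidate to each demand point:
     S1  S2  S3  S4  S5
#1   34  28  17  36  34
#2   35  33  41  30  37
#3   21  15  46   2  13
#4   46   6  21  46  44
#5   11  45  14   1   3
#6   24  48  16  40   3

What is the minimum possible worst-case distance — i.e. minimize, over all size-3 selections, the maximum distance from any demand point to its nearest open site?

Open {#1, #4, #5}.
  Farthest demand point is S3 at distance 14 (to #5); all others are ≤ 14.
With {#2, #4, #5} the worst case is 14.
With {#3, #4, #5} the worst case is 14.
No size-3 selection achieves below 14.

14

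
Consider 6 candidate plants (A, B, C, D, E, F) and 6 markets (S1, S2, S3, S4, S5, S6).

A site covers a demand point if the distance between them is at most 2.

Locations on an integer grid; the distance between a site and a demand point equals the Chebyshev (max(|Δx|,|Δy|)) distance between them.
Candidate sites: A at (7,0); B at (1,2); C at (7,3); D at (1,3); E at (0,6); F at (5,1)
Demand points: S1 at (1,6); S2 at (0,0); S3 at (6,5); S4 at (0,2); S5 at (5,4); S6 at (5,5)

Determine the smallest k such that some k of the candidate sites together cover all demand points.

Coverage sets (demand points within 2 of each site):
  A: {}
  B: {S2, S4}
  C: {S3, S5, S6}
  D: {S4}
  E: {S1}
  F: {}
No 2 sites suffice: every size-2 union leaves at least one demand point uncovered.
But {B, C, E} covers everything, so the minimum is 3.

3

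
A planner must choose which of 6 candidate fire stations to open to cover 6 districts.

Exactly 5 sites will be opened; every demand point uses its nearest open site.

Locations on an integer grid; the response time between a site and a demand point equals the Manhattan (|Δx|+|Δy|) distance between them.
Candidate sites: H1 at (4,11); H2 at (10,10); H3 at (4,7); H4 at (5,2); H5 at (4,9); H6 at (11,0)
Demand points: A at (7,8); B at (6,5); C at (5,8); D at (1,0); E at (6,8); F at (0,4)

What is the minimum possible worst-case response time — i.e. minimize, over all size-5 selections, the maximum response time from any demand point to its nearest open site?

7

Open {H1, H2, H3, H4, H5}.
  Farthest demand point is F at response time 7 (to H3); all others are ≤ 7.
With {H1, H2, H3, H4, H6} the worst case is 7.
With {H1, H2, H4, H5, H6} the worst case is 7.
No size-5 selection achieves below 7.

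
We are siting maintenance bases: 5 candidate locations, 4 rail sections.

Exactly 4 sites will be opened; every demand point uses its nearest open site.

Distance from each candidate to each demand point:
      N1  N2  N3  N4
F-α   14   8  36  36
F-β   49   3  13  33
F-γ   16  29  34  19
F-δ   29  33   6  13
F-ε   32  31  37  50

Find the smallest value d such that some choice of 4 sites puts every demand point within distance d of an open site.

14

Open {F-α, F-β, F-γ, F-δ}.
  Farthest demand point is N1 at distance 14 (to F-α); all others are ≤ 14.
With {F-α, F-β, F-δ, F-ε} the worst case is 14.
With {F-α, F-γ, F-δ, F-ε} the worst case is 14.
No size-4 selection achieves below 14.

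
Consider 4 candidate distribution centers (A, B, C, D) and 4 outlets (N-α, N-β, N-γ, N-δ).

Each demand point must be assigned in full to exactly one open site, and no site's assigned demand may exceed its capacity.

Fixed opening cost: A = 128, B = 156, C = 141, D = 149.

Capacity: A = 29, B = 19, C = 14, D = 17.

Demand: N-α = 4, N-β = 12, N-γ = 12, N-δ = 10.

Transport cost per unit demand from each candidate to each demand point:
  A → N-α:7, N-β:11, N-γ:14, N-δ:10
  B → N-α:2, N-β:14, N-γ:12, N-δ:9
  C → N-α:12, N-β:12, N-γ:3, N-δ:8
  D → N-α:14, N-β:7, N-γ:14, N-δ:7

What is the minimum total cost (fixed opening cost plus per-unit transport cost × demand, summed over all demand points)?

565

Open {A, C}; cheapest assignment that respects the capacities:
  A (cap 29, load 26): N-α, N-β, N-δ — cost 4×7 + 12×11 + 10×10 = 260
  C (cap 14, load 12): N-γ — cost 12×3 = 36
  Shipping 296, fixed 269 → total 565.
  Any other capacity-feasible assignment to {A, C} ships for at least 296.
Compare {A, D}: its best feasible assignment gives total 657.
Compare {B, C, D}: its best feasible assignment gives total 664.
Every other set of open sites that can feasibly serve all demand totals ≥ 657 even under its best assignment. Minimum: 565.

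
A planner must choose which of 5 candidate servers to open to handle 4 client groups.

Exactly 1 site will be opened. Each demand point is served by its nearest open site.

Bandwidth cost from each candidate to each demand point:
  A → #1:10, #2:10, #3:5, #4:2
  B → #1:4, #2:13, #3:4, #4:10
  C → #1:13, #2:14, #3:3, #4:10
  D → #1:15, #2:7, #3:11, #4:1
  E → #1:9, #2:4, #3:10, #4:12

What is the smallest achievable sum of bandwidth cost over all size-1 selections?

Open {A}.
  #1→A 10, #2→A 10, #3→A 5, #4→A 2  ⇒ total 27.
Compare {B}: total 31.
Compare {D}: total 34.
No size-1 selection does better; minimum is 27.

27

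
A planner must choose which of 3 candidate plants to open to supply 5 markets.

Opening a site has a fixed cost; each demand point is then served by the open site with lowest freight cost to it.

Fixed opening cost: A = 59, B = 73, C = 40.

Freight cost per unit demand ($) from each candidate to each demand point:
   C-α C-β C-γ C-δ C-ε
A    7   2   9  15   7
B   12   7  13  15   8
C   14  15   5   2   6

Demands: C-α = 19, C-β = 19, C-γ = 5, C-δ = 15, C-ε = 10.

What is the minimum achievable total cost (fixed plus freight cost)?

Open {A, C}: assign each demand point to its cheapest open site.
  C-α→A 19×7=133, C-β→A 19×2=38, C-γ→C 5×5=25, C-δ→C 15×2=30, C-ε→C 10×6=60
  freight cost 286, fixed 99 → total 385.
Compare {A, B, C}: freight cost 286 + fixed 172 = 458.
Compare {A}: freight cost 511 + fixed 59 = 570.
Compare {B, C}: freight cost 476 + fixed 113 = 589.
All other subsets cost ≥ 458. Minimum total cost: 385.

385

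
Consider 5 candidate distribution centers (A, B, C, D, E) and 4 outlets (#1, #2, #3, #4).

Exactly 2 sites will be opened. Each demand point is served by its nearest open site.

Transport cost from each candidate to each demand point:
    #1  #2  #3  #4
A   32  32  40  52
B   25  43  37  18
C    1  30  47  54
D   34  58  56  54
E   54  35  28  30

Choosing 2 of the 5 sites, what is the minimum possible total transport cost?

86

Open {B, C}.
  #1→C 1, #2→C 30, #3→B 37, #4→B 18  ⇒ total 86.
Compare {C, E}: total 89.
Compare {B, E}: total 106.
No size-2 selection does better; minimum is 86.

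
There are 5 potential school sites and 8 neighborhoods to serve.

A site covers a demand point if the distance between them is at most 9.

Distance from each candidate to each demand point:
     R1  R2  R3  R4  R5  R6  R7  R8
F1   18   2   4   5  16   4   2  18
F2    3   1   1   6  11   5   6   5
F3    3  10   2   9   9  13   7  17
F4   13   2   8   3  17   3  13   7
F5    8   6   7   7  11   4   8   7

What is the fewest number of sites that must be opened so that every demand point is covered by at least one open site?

Coverage sets (demand points within 9 of each site):
  F1: {R2, R3, R4, R6, R7}
  F2: {R1, R2, R3, R4, R6, R7, R8}
  F3: {R1, R3, R4, R5, R7}
  F4: {R2, R3, R4, R6, R8}
  F5: {R1, R2, R3, R4, R6, R7, R8}
No single site covers all 8 demand points.
But {F2, F3} covers everything, so the minimum is 2.

2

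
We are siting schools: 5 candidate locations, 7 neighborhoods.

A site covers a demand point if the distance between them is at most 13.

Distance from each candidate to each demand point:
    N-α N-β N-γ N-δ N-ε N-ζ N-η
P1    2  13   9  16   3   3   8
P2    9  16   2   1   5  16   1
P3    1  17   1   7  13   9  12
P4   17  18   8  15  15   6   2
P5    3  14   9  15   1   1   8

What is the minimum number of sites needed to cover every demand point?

Coverage sets (demand points within 13 of each site):
  P1: {N-α, N-β, N-γ, N-ε, N-ζ, N-η}
  P2: {N-α, N-γ, N-δ, N-ε, N-η}
  P3: {N-α, N-γ, N-δ, N-ε, N-ζ, N-η}
  P4: {N-γ, N-ζ, N-η}
  P5: {N-α, N-γ, N-ε, N-ζ, N-η}
No single site covers all 7 demand points.
But {P1, P2} covers everything, so the minimum is 2.

2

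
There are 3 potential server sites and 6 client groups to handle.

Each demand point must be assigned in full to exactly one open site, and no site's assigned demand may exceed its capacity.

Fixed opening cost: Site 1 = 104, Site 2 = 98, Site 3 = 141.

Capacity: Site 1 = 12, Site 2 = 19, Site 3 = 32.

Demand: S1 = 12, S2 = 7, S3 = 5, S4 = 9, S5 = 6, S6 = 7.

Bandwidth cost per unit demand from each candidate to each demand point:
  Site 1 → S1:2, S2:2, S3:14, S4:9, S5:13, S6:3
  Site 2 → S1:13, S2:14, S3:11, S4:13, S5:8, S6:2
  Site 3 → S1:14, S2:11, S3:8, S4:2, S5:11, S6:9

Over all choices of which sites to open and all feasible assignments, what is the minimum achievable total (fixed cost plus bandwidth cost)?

564

Open {Site 1, Site 2, Site 3}; cheapest assignment that respects the capacities:
  Site 1 (cap 12, load 12): S1 — cost 12×2 = 24
  Site 2 (cap 19, load 13): S5, S6 — cost 6×8 + 7×2 = 62
  Site 3 (cap 32, load 21): S2, S3, S4 — cost 7×11 + 5×8 + 9×2 = 135
  Shipping 221, fixed 343 → total 564.
  Any other capacity-feasible assignment to {Site 1, Site 2, Site 3} ships for at least 221.
Compare {Site 2, Site 3}: its best feasible assignment gives total 610.
Every other set of open sites that can feasibly serve all demand totals ≥ 610 even under its best assignment. Minimum: 564.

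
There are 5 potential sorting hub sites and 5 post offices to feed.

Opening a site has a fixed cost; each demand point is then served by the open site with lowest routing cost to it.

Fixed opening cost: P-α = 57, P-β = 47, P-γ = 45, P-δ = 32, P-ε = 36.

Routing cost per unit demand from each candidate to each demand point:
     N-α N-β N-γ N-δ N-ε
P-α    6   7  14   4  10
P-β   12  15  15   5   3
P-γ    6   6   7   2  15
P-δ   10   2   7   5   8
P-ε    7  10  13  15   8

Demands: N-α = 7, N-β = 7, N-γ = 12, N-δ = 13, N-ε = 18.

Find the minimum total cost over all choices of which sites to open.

340

Open {P-β, P-γ}: assign each demand point to its cheapest open site.
  N-α→P-γ 7×6=42, N-β→P-γ 7×6=42, N-γ→P-γ 12×7=84, N-δ→P-γ 13×2=26, N-ε→P-β 18×3=54
  routing cost 248, fixed 92 → total 340.
Compare {P-β, P-γ, P-δ}: routing cost 220 + fixed 124 = 344.
Compare {P-β, P-δ}: routing cost 287 + fixed 79 = 366.
Compare {P-β, P-γ, P-ε}: routing cost 248 + fixed 128 = 376.
All other subsets cost ≥ 344. Minimum total cost: 340.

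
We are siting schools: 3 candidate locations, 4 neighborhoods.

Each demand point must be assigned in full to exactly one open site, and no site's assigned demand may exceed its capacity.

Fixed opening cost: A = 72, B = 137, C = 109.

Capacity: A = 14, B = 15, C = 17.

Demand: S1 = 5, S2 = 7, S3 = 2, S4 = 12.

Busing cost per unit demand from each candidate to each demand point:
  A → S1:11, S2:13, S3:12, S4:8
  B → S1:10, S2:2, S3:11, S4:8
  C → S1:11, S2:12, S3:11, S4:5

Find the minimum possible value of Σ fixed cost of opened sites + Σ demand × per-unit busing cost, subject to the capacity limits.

Open {A, B}; cheapest assignment that respects the capacities:
  A (cap 14, load 12): S4 — cost 12×8 = 96
  B (cap 15, load 14): S1, S2, S3 — cost 5×10 + 7×2 + 2×11 = 86
  Shipping 182, fixed 209 → total 391.
  Any other capacity-feasible assignment to {A, B} ships for at least 182.
Compare {B, C}: its best feasible assignment gives total 392.
Compare {A, C}: its best feasible assignment gives total 409.
Every other set of open sites that can feasibly serve all demand totals ≥ 392 even under its best assignment. Minimum: 391.

391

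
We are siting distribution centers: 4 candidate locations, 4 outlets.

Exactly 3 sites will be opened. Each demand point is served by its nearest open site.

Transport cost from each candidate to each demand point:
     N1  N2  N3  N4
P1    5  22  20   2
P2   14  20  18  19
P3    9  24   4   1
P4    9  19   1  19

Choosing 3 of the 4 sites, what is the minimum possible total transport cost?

26

Open {P1, P3, P4}.
  N1→P1 5, N2→P4 19, N3→P4 1, N4→P3 1  ⇒ total 26.
Compare {P1, P2, P4}: total 27.
Compare {P1, P2, P3}: total 30.
No size-3 selection does better; minimum is 26.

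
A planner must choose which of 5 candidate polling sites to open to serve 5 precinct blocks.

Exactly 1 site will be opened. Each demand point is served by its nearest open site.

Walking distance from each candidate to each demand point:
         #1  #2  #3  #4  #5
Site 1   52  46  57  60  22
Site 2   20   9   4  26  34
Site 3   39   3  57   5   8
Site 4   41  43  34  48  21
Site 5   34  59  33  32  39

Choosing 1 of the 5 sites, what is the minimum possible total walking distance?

Open {Site 2}.
  #1→Site 2 20, #2→Site 2 9, #3→Site 2 4, #4→Site 2 26, #5→Site 2 34  ⇒ total 93.
Compare {Site 3}: total 112.
Compare {Site 4}: total 187.
No size-1 selection does better; minimum is 93.

93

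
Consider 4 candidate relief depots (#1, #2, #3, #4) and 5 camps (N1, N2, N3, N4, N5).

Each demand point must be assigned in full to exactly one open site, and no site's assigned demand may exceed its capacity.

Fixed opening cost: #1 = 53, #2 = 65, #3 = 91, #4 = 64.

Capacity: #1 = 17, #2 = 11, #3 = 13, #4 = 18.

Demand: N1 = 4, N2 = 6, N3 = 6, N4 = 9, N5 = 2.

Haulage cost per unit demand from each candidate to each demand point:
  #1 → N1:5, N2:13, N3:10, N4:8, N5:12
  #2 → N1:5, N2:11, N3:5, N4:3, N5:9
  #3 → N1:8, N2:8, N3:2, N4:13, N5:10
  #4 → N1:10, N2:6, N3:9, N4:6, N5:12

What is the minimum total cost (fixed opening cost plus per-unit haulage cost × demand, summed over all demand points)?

Open {#2, #4}; cheapest assignment that respects the capacities:
  #2 (cap 11, load 10): N1, N3 — cost 4×5 + 6×5 = 50
  #4 (cap 18, load 17): N2, N4, N5 — cost 6×6 + 9×6 + 2×12 = 114
  Shipping 164, fixed 129 → total 293.
  Any other capacity-feasible assignment to {#2, #4} ships for at least 164.
Compare {#3, #4}: its best feasible assignment gives total 309.
Compare {#1, #4}: its best feasible assignment gives total 311.
Every other set of open sites that can feasibly serve all demand totals ≥ 309 even under its best assignment. Minimum: 293.

293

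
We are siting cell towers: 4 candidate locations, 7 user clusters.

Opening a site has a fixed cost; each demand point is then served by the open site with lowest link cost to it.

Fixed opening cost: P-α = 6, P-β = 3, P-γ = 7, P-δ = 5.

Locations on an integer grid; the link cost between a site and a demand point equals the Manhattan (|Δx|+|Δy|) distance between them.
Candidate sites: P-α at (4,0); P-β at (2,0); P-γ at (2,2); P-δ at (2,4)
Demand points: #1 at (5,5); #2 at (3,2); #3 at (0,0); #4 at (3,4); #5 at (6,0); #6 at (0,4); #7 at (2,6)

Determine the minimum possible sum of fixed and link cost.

Open {P-β, P-δ}: assign each demand point to its cheapest open site.
  #1→P-δ 4, #2→P-β 3, #3→P-β 2, #4→P-δ 1, #5→P-β 4, #6→P-δ 2, #7→P-δ 2
  link cost 18, fixed 8 → total 26.
Compare {P-α, P-δ}: link cost 18 + fixed 11 = 29.
Compare {P-α, P-β, P-δ}: link cost 16 + fixed 14 = 30.
Compare {P-δ}: link cost 26 + fixed 5 = 31.
All other subsets cost ≥ 29. Minimum total cost: 26.

26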